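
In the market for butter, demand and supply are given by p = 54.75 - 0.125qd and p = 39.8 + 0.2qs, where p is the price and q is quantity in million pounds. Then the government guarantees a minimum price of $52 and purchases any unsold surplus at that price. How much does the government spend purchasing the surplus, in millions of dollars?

2028

Rearranging demand gives qd = 438 - 8p; rearranging supply gives qs = 5p - 199. In a free market, 438 - 8p = 5p - 199 gives the equilibrium p* = 49, q* = 46.
Since 52 > 49, the floor is binding.
At p = 52: qd = 438 - 8·52 = 22 and qs = 5·52 - 199 = 61.
Surplus = qs - qd = 39.
Government expenditure = surplus × support price = 39 × 52 = 2028.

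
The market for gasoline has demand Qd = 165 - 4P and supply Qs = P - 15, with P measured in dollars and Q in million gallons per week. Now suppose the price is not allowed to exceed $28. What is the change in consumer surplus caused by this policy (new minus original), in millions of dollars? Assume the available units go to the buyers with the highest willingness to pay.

96

Setting quantity demanded equal to quantity supplied, 165 - 4P = P - 15, gives P* = 36 and Q* = 21.
The ceiling of 28 is below the equilibrium price 36, so it binds.
At P = 28: Qd = 165 - 4·28 = 53 and Qs = 28 - 15 = 13.
Consumer surplus without the control is ½ · (41.25 - 36) · 21 = 55.125.
With the ceiling, 13 units are sold at 28 (assume they go to the highest-value buyers). The demand price at Q = 13 is 38, so CS = ½ · [(41.25 - 28) + (38 - 28)] · 13 = 151.125.
Change in consumer surplus = 151.125 - 55.125 = 96.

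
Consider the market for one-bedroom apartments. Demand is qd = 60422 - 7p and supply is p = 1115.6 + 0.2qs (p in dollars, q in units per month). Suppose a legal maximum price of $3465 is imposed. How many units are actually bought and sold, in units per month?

Rearranging supply gives qs = 5p - 5578. Without the control the market clears where 60422 - 7p = 5p - 5578, i.e. p* = 5500 and q* = 21922.
Because the ceiling (3465) lies below the market-clearing price, it is binding.
At p = 3465: qd = 60422 - 7·3465 = 36167 and qs = 5·3465 - 5578 = 11747.
The quantity actually transacted is the short side, supply: 11747.

11747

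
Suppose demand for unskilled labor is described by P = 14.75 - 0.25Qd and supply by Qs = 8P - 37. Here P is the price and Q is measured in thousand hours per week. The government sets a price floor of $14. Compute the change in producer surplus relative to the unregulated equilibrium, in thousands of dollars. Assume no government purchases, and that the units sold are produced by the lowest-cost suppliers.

Rearranging demand gives Qd = 59 - 4P. Setting quantity demanded equal to quantity supplied, 59 - 4P = 8P - 37, gives P* = 8 and Q* = 27.
The floor of 14 is above the equilibrium price 8, so it binds.
At P = 14: Qd = 59 - 4·14 = 3 and Qs = 8·14 - 37 = 75.
Producer surplus without the control is ½ · (8 - 4.625) · 27 = 45.5625.
With the floor, 3 units are sold at 14. The supply price at Q = 3 is 5, so PS = ½ · [(14 - 4.625) + (14 - 5)] · 3 = 27.5625.
Change in producer surplus = 27.5625 - 45.5625 = -18.

-18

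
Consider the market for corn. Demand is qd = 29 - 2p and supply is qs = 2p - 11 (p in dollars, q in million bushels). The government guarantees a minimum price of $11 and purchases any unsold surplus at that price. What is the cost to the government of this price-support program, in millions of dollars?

44

Without the control the market clears where 29 - 2p = 2p - 11, i.e. p* = 10 and q* = 9.
Since 11 > 10, the floor is binding.
At p = 11: qd = 29 - 2·11 = 7 and qs = 2·11 - 11 = 11.
Surplus = qs - qd = 4.
Government expenditure = surplus × support price = 4 × 11 = 44.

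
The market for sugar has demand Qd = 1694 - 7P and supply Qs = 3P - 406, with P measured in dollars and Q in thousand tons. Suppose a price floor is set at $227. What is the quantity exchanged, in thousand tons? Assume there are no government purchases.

Without the control the market clears where 1694 - 7P = 3P - 406, i.e. P* = 210 and Q* = 224.
The floor of 227 is above the equilibrium price 210, so it binds.
At P = 227: Qd = 1694 - 7·227 = 105 and Qs = 3·227 - 406 = 275.
The quantity actually transacted is the short side, demand: 105.

105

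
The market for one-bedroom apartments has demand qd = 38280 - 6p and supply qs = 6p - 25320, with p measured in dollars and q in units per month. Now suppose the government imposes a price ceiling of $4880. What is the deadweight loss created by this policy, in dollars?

Equilibrium: 38280 - 6p = 6p - 25320, so 63600 = 12p and p* = 5300, q* = 6480.
Since 4880 < 5300, the ceiling is binding.
At p = 4880: qd = 38280 - 6·4880 = 9000 and qs = 6·4880 - 25320 = 3960.
Quantity traded falls to 3960. At q = 3960 the demand price is (38280 - 3960)/6 = 5720 and the supply price is (25320 + 3960)/6 = 4880.
Deadweight loss = ½ · (5720 - 4880) · (6480 - 3960) = ½ · 840 · 2520 = 1058400.

1058400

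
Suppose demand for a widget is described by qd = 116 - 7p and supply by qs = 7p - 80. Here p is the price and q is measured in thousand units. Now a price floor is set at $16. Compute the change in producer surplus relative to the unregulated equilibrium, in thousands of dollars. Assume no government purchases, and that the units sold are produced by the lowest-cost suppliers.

Equilibrium: 116 - 7p = 7p - 80, so 196 = 14p and p* = 14, q* = 18.
Since 16 > 14, the floor is binding.
At p = 16: qd = 116 - 7·16 = 4 and qs = 7·16 - 80 = 32.
Producer surplus without the control is ½ · (14 - 80/7) · 18 = 162/7.
With the floor, 4 units are sold at 16. The supply price at q = 4 is 12, so PS = ½ · [(16 - 80/7) + (16 - 12)] · 4 = 120/7.
Change in producer surplus = 120/7 - 162/7 = -6.

-6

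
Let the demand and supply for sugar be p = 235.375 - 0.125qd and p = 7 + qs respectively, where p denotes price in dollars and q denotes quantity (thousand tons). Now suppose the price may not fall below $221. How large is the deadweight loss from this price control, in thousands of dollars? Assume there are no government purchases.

4356

Rearranging demand gives qd = 1883 - 8p; rearranging supply gives qs = p - 7. In a free market, 1883 - 8p = p - 7 gives the equilibrium p* = 210, q* = 203.
Because the floor (221) lies above the market-clearing price, it is binding.
At p = 221: qd = 1883 - 8·221 = 115 and qs = 221 - 7 = 214.
Quantity traded falls to 115. At q = 115 the demand price is (1883 - 115)/8 = 221 and the supply price is 7 + 115 = 122.
Deadweight loss = ½ · (221 - 122) · (203 - 115) = ½ · 99 · 88 = 4356.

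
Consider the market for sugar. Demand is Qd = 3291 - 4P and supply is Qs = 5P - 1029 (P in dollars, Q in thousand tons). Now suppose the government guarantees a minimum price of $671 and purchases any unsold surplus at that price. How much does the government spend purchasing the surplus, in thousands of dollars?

Equilibrium: 3291 - 4P = 5P - 1029, so 4320 = 9P and P* = 480, Q* = 1371.
Because the floor (671) lies above the market-clearing price, it is binding.
At P = 671: Qd = 3291 - 4·671 = 607 and Qs = 5·671 - 1029 = 2326.
Surplus = Qs - Qd = 1719.
Government expenditure = surplus × support price = 1719 × 671 = 1153449.

1153449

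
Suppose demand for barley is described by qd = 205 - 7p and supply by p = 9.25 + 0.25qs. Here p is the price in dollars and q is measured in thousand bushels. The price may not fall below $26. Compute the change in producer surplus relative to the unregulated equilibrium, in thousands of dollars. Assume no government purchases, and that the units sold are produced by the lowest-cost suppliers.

Rearranging supply gives qs = 4p - 37. Equilibrium: 205 - 7p = 4p - 37, so 242 = 11p and p* = 22, q* = 51.
Since 26 > 22, the floor is binding.
At p = 26: qd = 205 - 7·26 = 23 and qs = 4·26 - 37 = 67.
Producer surplus without the control is ½ · (22 - 9.25) · 51 = 325.125.
With the floor, 23 units are sold at 26. The supply price at q = 23 is 15, so PS = ½ · [(26 - 9.25) + (26 - 15)] · 23 = 319.125.
Change in producer surplus = 319.125 - 325.125 = -6.

-6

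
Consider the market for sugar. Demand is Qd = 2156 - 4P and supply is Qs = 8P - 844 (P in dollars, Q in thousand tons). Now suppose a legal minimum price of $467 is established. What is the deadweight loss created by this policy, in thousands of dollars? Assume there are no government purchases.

Without the control the market clears where 2156 - 4P = 8P - 844, i.e. P* = 250 and Q* = 1156.
The floor of 467 is above the equilibrium price 250, so it binds.
At P = 467: Qd = 2156 - 4·467 = 288 and Qs = 8·467 - 844 = 2892.
Quantity traded falls to 288. At Q = 288 the demand price is (2156 - 288)/4 = 467 and the supply price is (844 + 288)/8 = 141.5.
Deadweight loss = ½ · (467 - 141.5) · (1156 - 288) = ½ · 325.5 · 868 = 141267.

141267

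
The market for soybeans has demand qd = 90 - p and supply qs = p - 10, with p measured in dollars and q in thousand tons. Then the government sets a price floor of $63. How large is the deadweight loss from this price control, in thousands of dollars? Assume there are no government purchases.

In a free market, 90 - p = p - 10 gives the equilibrium p* = 50, q* = 40.
Because the floor (63) lies above the market-clearing price, it is binding.
At p = 63: qd = 90 - 63 = 27 and qs = 63 - 10 = 53.
Quantity traded falls to 27. At q = 27 the demand price is 90 - 27 = 63 and the supply price is 10 + 27 = 37.
Deadweight loss = ½ · (63 - 37) · (40 - 27) = ½ · 26 · 13 = 169.

169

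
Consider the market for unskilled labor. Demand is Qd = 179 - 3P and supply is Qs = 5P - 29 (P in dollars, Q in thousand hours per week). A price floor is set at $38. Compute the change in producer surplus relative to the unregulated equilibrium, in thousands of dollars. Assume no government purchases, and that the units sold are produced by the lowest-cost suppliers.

Without the control the market clears where 179 - 3P = 5P - 29, i.e. P* = 26 and Q* = 101.
Since 38 > 26, the floor is binding.
At P = 38: Qd = 179 - 3·38 = 65 and Qs = 5·38 - 29 = 161.
Producer surplus without the control is ½ · (26 - 5.8) · 101 = 1020.1.
With the floor, 65 units are sold at 38. The supply price at Q = 65 is 18.8, so PS = ½ · [(38 - 5.8) + (38 - 18.8)] · 65 = 1670.5.
Change in producer surplus = 1670.5 - 1020.1 = 650.4.

650.4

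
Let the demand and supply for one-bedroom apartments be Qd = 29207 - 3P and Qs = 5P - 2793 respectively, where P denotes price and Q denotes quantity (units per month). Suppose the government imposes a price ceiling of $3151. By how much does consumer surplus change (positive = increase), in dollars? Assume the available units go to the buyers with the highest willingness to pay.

8001400.5

Without the control the market clears where 29207 - 3P = 5P - 2793, i.e. P* = 4000 and Q* = 17207.
Since 3151 < 4000, the ceiling is binding.
At P = 3151: Qd = 29207 - 3·3151 = 19754 and Qs = 5·3151 - 2793 = 12962.
Consumer surplus without the control is ½ · (29207/3 - 4000) · 17207 = 296080849/6.
With the ceiling, 12962 units are sold at 3151 (assume they go to the highest-value buyers). The demand price at Q = 12962 is 5415, so CS = ½ · [(29207/3 - 3151) + (5415 - 3151)] · 12962 = 172044626/3.
Change in consumer surplus = 172044626/3 - 296080849/6 = 8001400.5.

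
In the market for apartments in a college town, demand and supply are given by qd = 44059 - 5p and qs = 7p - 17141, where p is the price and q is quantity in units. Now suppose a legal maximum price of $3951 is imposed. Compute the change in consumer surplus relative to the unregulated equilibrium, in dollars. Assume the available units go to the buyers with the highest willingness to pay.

5613899.1

Setting quantity demanded equal to quantity supplied, 44059 - 5p = 7p - 17141, gives p* = 5100 and q* = 18559.
The ceiling of 3951 is below the equilibrium price 5100, so it binds.
At p = 3951: qd = 44059 - 5·3951 = 24304 and qs = 7·3951 - 17141 = 10516.
Consumer surplus without the control is ½ · (8811.8 - 5100) · 18559 = 34443648.1.
With the ceiling, 10516 units are sold at 3951 (assume they go to the highest-value buyers). The demand price at q = 10516 is 6708.6, so CS = ½ · [(8811.8 - 3951) + (6708.6 - 3951)] · 10516 = 40057547.2.
Change in consumer surplus = 40057547.2 - 34443648.1 = 5613899.1.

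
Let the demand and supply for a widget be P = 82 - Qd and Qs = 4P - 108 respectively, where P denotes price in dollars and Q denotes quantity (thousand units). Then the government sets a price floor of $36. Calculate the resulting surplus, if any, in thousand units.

0

Rearranging demand gives Qd = 82 - P. Without the control the market clears where 82 - P = 4P - 108, i.e. P* = 38 and Q* = 44.
Since 36 is below P* = 38, the floor does not bind and the free-market outcome prevails.
Since the control does not bind, there is no surplus.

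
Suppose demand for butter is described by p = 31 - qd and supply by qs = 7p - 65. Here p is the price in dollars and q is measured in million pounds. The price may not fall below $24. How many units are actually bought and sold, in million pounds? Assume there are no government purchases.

7

Rearranging demand gives qd = 31 - p. In a free market, 31 - p = 7p - 65 gives the equilibrium p* = 12, q* = 19.
Because the floor (24) lies above the market-clearing price, it is binding.
At p = 24: qd = 31 - 24 = 7 and qs = 7·24 - 65 = 103.
The quantity actually transacted is the short side, demand: 7.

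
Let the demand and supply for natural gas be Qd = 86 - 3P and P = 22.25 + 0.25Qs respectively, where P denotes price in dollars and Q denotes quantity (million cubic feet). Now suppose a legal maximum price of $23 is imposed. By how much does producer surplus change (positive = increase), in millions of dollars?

Rearranging supply gives Qs = 4P - 89. Equilibrium: 86 - 3P = 4P - 89, so 175 = 7P and P* = 25, Q* = 11.
The ceiling of 23 is below the equilibrium price 25, so it binds.
At P = 23: Qd = 86 - 3·23 = 17 and Qs = 4·23 - 89 = 3.
Producer surplus without the control is ½ · (25 - 22.25) · 11 = 15.125.
With the ceiling, producers sell 3 units at 23, so PS = ½ · (23 - 22.25) · 3 = 1.125.
Change in producer surplus = 1.125 - 15.125 = -14.

-14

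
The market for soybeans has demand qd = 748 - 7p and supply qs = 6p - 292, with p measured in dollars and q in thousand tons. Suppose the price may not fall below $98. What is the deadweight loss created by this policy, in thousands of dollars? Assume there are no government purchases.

In a free market, 748 - 7p = 6p - 292 gives the equilibrium p* = 80, q* = 188.
Because the floor (98) lies above the market-clearing price, it is binding.
At p = 98: qd = 748 - 7·98 = 62 and qs = 6·98 - 292 = 296.
Quantity traded falls to 62. At q = 62 the demand price is (748 - 62)/7 = 98 and the supply price is (292 + 62)/6 = 59.
Deadweight loss = ½ · (98 - 59) · (188 - 62) = ½ · 39 · 126 = 2457.

2457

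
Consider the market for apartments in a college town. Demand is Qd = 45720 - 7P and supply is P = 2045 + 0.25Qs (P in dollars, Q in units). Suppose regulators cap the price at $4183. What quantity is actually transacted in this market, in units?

Rearranging supply gives Qs = 4P - 8180. Equilibrium: 45720 - 7P = 4P - 8180, so 53900 = 11P and P* = 4900, Q* = 11420.
Since 4183 < 4900, the ceiling is binding.
At P = 4183: Qd = 45720 - 7·4183 = 16439 and Qs = 4·4183 - 8180 = 8552.
The quantity actually transacted is the short side, supply: 8552.

8552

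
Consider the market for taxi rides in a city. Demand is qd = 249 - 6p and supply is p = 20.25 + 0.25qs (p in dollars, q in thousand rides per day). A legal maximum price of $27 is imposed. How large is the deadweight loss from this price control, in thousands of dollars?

120

Rearranging supply gives qs = 4p - 81. Setting quantity demanded equal to quantity supplied, 249 - 6p = 4p - 81, gives p* = 33 and q* = 51.
Because the ceiling (27) lies below the market-clearing price, it is binding.
At p = 27: qd = 249 - 6·27 = 87 and qs = 4·27 - 81 = 27.
Quantity traded falls to 27. At q = 27 the demand price is (249 - 27)/6 = 37 and the supply price is (81 + 27)/4 = 27.
Deadweight loss = ½ · (37 - 27) · (51 - 27) = ½ · 10 · 24 = 120.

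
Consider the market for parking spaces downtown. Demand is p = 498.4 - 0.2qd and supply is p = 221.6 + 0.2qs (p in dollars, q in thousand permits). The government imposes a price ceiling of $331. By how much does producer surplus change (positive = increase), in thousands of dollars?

-17965.5

Rearranging demand gives qd = 2492 - 5p; rearranging supply gives qs = 5p - 1108. In a free market, 2492 - 5p = 5p - 1108 gives the equilibrium p* = 360, q* = 692.
Since 331 < 360, the ceiling is binding.
At p = 331: qd = 2492 - 5·331 = 837 and qs = 5·331 - 1108 = 547.
Producer surplus without the control is ½ · (360 - 221.6) · 692 = 47886.4.
With the ceiling, producers sell 547 units at 331, so PS = ½ · (331 - 221.6) · 547 = 29920.9.
Change in producer surplus = 29920.9 - 47886.4 = -17965.5.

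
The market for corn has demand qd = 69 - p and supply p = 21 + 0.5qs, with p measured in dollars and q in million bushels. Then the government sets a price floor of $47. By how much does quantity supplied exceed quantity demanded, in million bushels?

30

Rearranging supply gives qs = 2p - 42. Without the control the market clears where 69 - p = 2p - 42, i.e. p* = 37 and q* = 32.
Since 47 > 37, the floor is binding.
At p = 47: qd = 69 - 47 = 22 and qs = 2·47 - 42 = 52.
Surplus = qs - qd = 52 - 22 = 30.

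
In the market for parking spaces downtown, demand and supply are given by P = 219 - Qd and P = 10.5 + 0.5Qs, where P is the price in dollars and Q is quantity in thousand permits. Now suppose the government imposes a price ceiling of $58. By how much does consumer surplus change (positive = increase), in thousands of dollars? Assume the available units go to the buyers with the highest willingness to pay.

1122

Rearranging demand gives Qd = 219 - P; rearranging supply gives Qs = 2P - 21. Equilibrium: 219 - P = 2P - 21, so 240 = 3P and P* = 80, Q* = 139.
Because the ceiling (58) lies below the market-clearing price, it is binding.
At P = 58: Qd = 219 - 58 = 161 and Qs = 2·58 - 21 = 95.
Consumer surplus without the control is ½ · (219 - 80) · 139 = 9660.5.
With the ceiling, 95 units are sold at 58 (assume they go to the highest-value buyers). The demand price at Q = 95 is 124, so CS = ½ · [(219 - 58) + (124 - 58)] · 95 = 10782.5.
Change in consumer surplus = 10782.5 - 9660.5 = 1122.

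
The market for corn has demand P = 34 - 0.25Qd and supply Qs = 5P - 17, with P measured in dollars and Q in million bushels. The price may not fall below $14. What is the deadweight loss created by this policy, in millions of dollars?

0

Rearranging demand gives Qd = 136 - 4P. Without the control the market clears where 136 - 4P = 5P - 17, i.e. P* = 17 and Q* = 68.
The floor of 14 is below the equilibrium price 17, so it is not binding; the market clears at P* = 17, Q* = 68.
Since the control does not bind, no trades are prevented and deadweight loss is zero.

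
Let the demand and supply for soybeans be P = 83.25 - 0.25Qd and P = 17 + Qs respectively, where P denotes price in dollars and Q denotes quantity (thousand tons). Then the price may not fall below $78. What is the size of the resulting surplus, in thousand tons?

40

Rearranging demand gives Qd = 333 - 4P; rearranging supply gives Qs = P - 17. Equilibrium: 333 - 4P = P - 17, so 350 = 5P and P* = 70, Q* = 53.
The floor of 78 is above the equilibrium price 70, so it binds.
At P = 78: Qd = 333 - 4·78 = 21 and Qs = 78 - 17 = 61.
Surplus = Qs - Qd = 61 - 21 = 40.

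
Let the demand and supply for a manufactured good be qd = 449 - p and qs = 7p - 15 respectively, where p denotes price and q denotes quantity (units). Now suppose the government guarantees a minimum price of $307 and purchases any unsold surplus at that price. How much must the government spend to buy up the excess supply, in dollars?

611544

Equilibrium: 449 - p = 7p - 15, so 464 = 8p and p* = 58, q* = 391.
The floor of 307 is above the equilibrium price 58, so it binds.
At p = 307: qd = 449 - 307 = 142 and qs = 7·307 - 15 = 2134.
Surplus = qs - qd = 1992.
Government expenditure = surplus × support price = 1992 × 307 = 611544.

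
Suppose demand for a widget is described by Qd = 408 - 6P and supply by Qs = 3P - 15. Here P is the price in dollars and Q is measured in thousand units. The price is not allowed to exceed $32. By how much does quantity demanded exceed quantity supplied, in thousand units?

135

Equilibrium: 408 - 6P = 3P - 15, so 423 = 9P and P* = 47, Q* = 126.
Because the ceiling (32) lies below the market-clearing price, it is binding.
At P = 32: Qd = 408 - 6·32 = 216 and Qs = 3·32 - 15 = 81.
Shortage = Qd - Qs = 216 - 81 = 135.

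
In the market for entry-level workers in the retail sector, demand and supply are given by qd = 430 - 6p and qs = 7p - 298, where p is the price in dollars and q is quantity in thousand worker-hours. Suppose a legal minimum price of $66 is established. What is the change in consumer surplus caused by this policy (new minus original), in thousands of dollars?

-640

Setting quantity demanded equal to quantity supplied, 430 - 6p = 7p - 298, gives p* = 56 and q* = 94.
The floor of 66 is above the equilibrium price 56, so it binds.
At p = 66: qd = 430 - 6·66 = 34 and qs = 7·66 - 298 = 164.
Consumer surplus without the control is ½ · (215/3 - 56) · 94 = 2209/3.
With the floor, consumers buy 34 units at 66, so CS = ½ · (215/3 - 66) · 34 = 289/3.
Change in consumer surplus = 289/3 - 2209/3 = -640.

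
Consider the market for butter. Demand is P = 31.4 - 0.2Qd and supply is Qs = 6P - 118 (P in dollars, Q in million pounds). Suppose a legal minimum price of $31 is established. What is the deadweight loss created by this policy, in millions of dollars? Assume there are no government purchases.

165

Rearranging demand gives Qd = 157 - 5P. Equilibrium: 157 - 5P = 6P - 118, so 275 = 11P and P* = 25, Q* = 32.
The floor of 31 is above the equilibrium price 25, so it binds.
At P = 31: Qd = 157 - 5·31 = 2 and Qs = 6·31 - 118 = 68.
Quantity traded falls to 2. At Q = 2 the demand price is (157 - 2)/5 = 31 and the supply price is (118 + 2)/6 = 20.
Deadweight loss = ½ · (31 - 20) · (32 - 2) = ½ · 11 · 30 = 165.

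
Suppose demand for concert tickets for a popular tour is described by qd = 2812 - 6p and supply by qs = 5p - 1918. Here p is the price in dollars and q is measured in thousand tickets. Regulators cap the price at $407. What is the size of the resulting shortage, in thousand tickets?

Setting quantity demanded equal to quantity supplied, 2812 - 6p = 5p - 1918, gives p* = 430 and q* = 232.
Because the ceiling (407) lies below the market-clearing price, it is binding.
At p = 407: qd = 2812 - 6·407 = 370 and qs = 5·407 - 1918 = 117.
Shortage = qd - qs = 370 - 117 = 253.

253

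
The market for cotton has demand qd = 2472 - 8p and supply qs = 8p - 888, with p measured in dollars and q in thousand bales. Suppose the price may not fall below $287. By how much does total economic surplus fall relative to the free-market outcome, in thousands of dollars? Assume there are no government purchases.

47432

In a free market, 2472 - 8p = 8p - 888 gives the equilibrium p* = 210, q* = 792.
Since 287 > 210, the floor is binding.
At p = 287: qd = 2472 - 8·287 = 176 and qs = 8·287 - 888 = 1408.
Quantity traded falls to 176. At q = 176 the demand price is (2472 - 176)/8 = 287 and the supply price is (888 + 176)/8 = 133.
Deadweight loss = ½ · (287 - 133) · (792 - 176) = ½ · 154 · 616 = 47432.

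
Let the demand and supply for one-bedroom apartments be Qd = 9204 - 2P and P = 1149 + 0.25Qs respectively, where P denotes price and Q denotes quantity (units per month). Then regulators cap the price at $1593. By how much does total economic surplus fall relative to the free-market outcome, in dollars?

2999094

Rearranging supply gives Qs = 4P - 4596. Without the control the market clears where 9204 - 2P = 4P - 4596, i.e. P* = 2300 and Q* = 4604.
Since 1593 < 2300, the ceiling is binding.
At P = 1593: Qd = 9204 - 2·1593 = 6018 and Qs = 4·1593 - 4596 = 1776.
Quantity traded falls to 1776. At Q = 1776 the demand price is (9204 - 1776)/2 = 3714 and the supply price is (4596 + 1776)/4 = 1593.
Deadweight loss = ½ · (3714 - 1593) · (4604 - 1776) = ½ · 2121 · 2828 = 2999094.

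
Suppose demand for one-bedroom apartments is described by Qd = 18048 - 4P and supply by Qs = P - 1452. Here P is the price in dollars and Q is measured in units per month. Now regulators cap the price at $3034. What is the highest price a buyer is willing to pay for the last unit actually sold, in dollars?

Without the control the market clears where 18048 - 4P = P - 1452, i.e. P* = 3900 and Q* = 2448.
Since 3034 < 3900, the ceiling is binding.
At P = 3034: Qd = 18048 - 4·3034 = 5912 and Qs = 3034 - 1452 = 1582.
Only 1582 units reach the market. On the demand curve, the marginal buyer's willingness to pay at Q = 1582 is (18048 - 1582)/4 = 4116.5.

4116.5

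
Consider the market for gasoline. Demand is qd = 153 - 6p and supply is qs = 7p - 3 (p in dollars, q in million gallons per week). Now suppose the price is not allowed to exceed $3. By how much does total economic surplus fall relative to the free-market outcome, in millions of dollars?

Setting quantity demanded equal to quantity supplied, 153 - 6p = 7p - 3, gives p* = 12 and q* = 81.
Since 3 < 12, the ceiling is binding.
At p = 3: qd = 153 - 6·3 = 135 and qs = 7·3 - 3 = 18.
Quantity traded falls to 18. At q = 18 the demand price is (153 - 18)/6 = 22.5 and the supply price is (3 + 18)/7 = 3.
Deadweight loss = ½ · (22.5 - 3) · (81 - 18) = ½ · 19.5 · 63 = 614.25.

614.25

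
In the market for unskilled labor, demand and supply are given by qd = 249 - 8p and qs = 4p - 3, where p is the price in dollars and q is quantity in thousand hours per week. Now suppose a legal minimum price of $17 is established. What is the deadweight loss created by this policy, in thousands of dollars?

0

In a free market, 249 - 8p = 4p - 3 gives the equilibrium p* = 21, q* = 81.
The floor of 17 is below the equilibrium price 21, so it is not binding; the market clears at p* = 21, q* = 81.
Since the control does not bind, no trades are prevented and deadweight loss is zero.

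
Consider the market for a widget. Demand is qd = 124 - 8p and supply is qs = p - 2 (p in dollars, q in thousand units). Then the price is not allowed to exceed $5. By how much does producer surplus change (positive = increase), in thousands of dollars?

-67.5

Equilibrium: 124 - 8p = p - 2, so 126 = 9p and p* = 14, q* = 12.
The ceiling of 5 is below the equilibrium price 14, so it binds.
At p = 5: qd = 124 - 8·5 = 84 and qs = 5 - 2 = 3.
Producer surplus without the control is ½ · (14 - 2) · 12 = 72.
With the ceiling, producers sell 3 units at 5, so PS = ½ · (5 - 2) · 3 = 4.5.
Change in producer surplus = 4.5 - 72 = -67.5.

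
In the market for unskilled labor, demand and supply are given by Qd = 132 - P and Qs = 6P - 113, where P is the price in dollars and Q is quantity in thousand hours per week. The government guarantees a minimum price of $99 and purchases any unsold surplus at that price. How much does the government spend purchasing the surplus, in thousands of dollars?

44352

In a free market, 132 - P = 6P - 113 gives the equilibrium P* = 35, Q* = 97.
Since 99 > 35, the floor is binding.
At P = 99: Qd = 132 - 99 = 33 and Qs = 6·99 - 113 = 481.
Surplus = Qs - Qd = 448.
Government expenditure = surplus × support price = 448 × 99 = 44352.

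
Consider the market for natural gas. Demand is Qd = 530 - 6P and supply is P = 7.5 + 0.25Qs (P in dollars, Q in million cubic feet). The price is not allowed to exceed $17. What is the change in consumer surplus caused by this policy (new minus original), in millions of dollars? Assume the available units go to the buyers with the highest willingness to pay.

-546

Rearranging supply gives Qs = 4P - 30. In a free market, 530 - 6P = 4P - 30 gives the equilibrium P* = 56, Q* = 194.
Because the ceiling (17) lies below the market-clearing price, it is binding.
At P = 17: Qd = 530 - 6·17 = 428 and Qs = 4·17 - 30 = 38.
Consumer surplus without the control is ½ · (265/3 - 56) · 194 = 9409/3.
With the ceiling, 38 units are sold at 17 (assume they go to the highest-value buyers). The demand price at Q = 38 is 82, so CS = ½ · [(265/3 - 17) + (82 - 17)] · 38 = 7771/3.
Change in consumer surplus = 7771/3 - 9409/3 = -546.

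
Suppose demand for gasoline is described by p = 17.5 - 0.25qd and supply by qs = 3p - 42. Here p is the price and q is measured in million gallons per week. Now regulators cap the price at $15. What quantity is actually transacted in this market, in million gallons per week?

3

Rearranging demand gives qd = 70 - 4p. Setting quantity demanded equal to quantity supplied, 70 - 4p = 3p - 42, gives p* = 16 and q* = 6.
The ceiling of 15 is below the equilibrium price 16, so it binds.
At p = 15: qd = 70 - 4·15 = 10 and qs = 3·15 - 42 = 3.
The quantity actually transacted is the short side, supply: 3.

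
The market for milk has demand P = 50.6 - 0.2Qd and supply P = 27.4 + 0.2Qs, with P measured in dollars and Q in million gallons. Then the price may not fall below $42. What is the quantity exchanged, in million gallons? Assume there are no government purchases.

Rearranging demand gives Qd = 253 - 5P; rearranging supply gives Qs = 5P - 137. Setting quantity demanded equal to quantity supplied, 253 - 5P = 5P - 137, gives P* = 39 and Q* = 58.
Since 42 > 39, the floor is binding.
At P = 42: Qd = 253 - 5·42 = 43 and Qs = 5·42 - 137 = 73.
The quantity actually transacted is the short side, demand: 43.

43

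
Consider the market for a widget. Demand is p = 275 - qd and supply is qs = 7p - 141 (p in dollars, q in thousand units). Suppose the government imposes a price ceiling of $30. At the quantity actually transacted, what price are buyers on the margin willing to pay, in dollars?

Rearranging demand gives qd = 275 - p. Without the control the market clears where 275 - p = 7p - 141, i.e. p* = 52 and q* = 223.
Since 30 < 52, the ceiling is binding.
At p = 30: qd = 275 - 30 = 245 and qs = 7·30 - 141 = 69.
Only 69 units reach the market. On the demand curve, the marginal buyer's willingness to pay at q = 69 is (275 - 69) = 206.

206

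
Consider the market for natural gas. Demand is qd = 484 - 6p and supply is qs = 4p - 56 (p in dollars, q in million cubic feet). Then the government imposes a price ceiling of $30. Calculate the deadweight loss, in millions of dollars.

Without the control the market clears where 484 - 6p = 4p - 56, i.e. p* = 54 and q* = 160.
Since 30 < 54, the ceiling is binding.
At p = 30: qd = 484 - 6·30 = 304 and qs = 4·30 - 56 = 64.
Quantity traded falls to 64. At q = 64 the demand price is (484 - 64)/6 = 70 and the supply price is (56 + 64)/4 = 30.
Deadweight loss = ½ · (70 - 30) · (160 - 64) = ½ · 40 · 96 = 1920.

1920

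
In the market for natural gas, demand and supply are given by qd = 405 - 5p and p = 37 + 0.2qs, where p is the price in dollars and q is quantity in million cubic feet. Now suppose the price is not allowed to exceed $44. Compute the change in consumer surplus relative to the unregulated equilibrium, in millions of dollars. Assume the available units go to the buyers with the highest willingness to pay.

-37.5

Rearranging supply gives qs = 5p - 185. Setting quantity demanded equal to quantity supplied, 405 - 5p = 5p - 185, gives p* = 59 and q* = 110.
Because the ceiling (44) lies below the market-clearing price, it is binding.
At p = 44: qd = 405 - 5·44 = 185 and qs = 5·44 - 185 = 35.
Consumer surplus without the control is ½ · (81 - 59) · 110 = 1210.
With the ceiling, 35 units are sold at 44 (assume they go to the highest-value buyers). The demand price at q = 35 is 74, so CS = ½ · [(81 - 44) + (74 - 44)] · 35 = 1172.5.
Change in consumer surplus = 1172.5 - 1210 = -37.5.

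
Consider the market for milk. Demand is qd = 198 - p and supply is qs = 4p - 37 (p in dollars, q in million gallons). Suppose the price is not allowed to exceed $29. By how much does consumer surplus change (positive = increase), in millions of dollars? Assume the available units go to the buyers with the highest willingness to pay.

-1170

In a free market, 198 - p = 4p - 37 gives the equilibrium p* = 47, q* = 151.
Since 29 < 47, the ceiling is binding.
At p = 29: qd = 198 - 29 = 169 and qs = 4·29 - 37 = 79.
Consumer surplus without the control is ½ · (198 - 47) · 151 = 11400.5.
With the ceiling, 79 units are sold at 29 (assume they go to the highest-value buyers). The demand price at q = 79 is 119, so CS = ½ · [(198 - 29) + (119 - 29)] · 79 = 10230.5.
Change in consumer surplus = 10230.5 - 11400.5 = -1170.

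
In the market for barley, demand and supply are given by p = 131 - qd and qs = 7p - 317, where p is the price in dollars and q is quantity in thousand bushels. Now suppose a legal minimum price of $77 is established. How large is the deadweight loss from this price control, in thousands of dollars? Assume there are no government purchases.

252

Rearranging demand gives qd = 131 - p. Equilibrium: 131 - p = 7p - 317, so 448 = 8p and p* = 56, q* = 75.
Since 77 > 56, the floor is binding.
At p = 77: qd = 131 - 77 = 54 and qs = 7·77 - 317 = 222.
Quantity traded falls to 54. At q = 54 the demand price is 131 - 54 = 77 and the supply price is (317 + 54)/7 = 53.
Deadweight loss = ½ · (77 - 53) · (75 - 54) = ½ · 24 · 21 = 252.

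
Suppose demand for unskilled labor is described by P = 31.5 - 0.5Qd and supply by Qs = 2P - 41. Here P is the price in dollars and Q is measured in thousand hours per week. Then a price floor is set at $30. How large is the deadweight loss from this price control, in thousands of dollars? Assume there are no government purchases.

32

Rearranging demand gives Qd = 63 - 2P. Setting quantity demanded equal to quantity supplied, 63 - 2P = 2P - 41, gives P* = 26 and Q* = 11.
Since 30 > 26, the floor is binding.
At P = 30: Qd = 63 - 2·30 = 3 and Qs = 2·30 - 41 = 19.
Quantity traded falls to 3. At Q = 3 the demand price is (63 - 3)/2 = 30 and the supply price is (41 + 3)/2 = 22.
Deadweight loss = ½ · (30 - 22) · (11 - 3) = ½ · 8 · 8 = 32.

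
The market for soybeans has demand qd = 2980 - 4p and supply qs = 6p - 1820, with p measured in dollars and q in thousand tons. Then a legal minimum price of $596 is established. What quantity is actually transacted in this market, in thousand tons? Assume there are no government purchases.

In a free market, 2980 - 4p = 6p - 1820 gives the equilibrium p* = 480, q* = 1060.
The floor of 596 is above the equilibrium price 480, so it binds.
At p = 596: qd = 2980 - 4·596 = 596 and qs = 6·596 - 1820 = 1756.
The quantity actually transacted is the short side, demand: 596.

596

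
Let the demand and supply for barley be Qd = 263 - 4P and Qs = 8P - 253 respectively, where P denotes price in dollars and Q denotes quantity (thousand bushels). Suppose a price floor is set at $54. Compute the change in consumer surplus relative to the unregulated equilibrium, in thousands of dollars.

-759

Without the control the market clears where 263 - 4P = 8P - 253, i.e. P* = 43 and Q* = 91.
Because the floor (54) lies above the market-clearing price, it is binding.
At P = 54: Qd = 263 - 4·54 = 47 and Qs = 8·54 - 253 = 179.
Consumer surplus without the control is ½ · (65.75 - 43) · 91 = 1035.125.
With the floor, consumers buy 47 units at 54, so CS = ½ · (65.75 - 54) · 47 = 276.125.
Change in consumer surplus = 276.125 - 1035.125 = -759.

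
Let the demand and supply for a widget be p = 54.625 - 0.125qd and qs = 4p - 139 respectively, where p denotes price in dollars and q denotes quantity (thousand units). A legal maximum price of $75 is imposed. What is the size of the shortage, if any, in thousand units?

0

Rearranging demand gives qd = 437 - 8p. In a free market, 437 - 8p = 4p - 139 gives the equilibrium p* = 48, q* = 53.
The ceiling of 75 is above the equilibrium price 48, so it is not binding; the market clears at p* = 48, q* = 53.
Since the control does not bind, there is no shortage.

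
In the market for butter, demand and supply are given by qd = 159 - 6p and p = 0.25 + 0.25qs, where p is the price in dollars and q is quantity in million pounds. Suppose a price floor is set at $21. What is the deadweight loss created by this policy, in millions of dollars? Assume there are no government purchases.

Rearranging supply gives qs = 4p - 1. Setting quantity demanded equal to quantity supplied, 159 - 6p = 4p - 1, gives p* = 16 and q* = 63.
Because the floor (21) lies above the market-clearing price, it is binding.
At p = 21: qd = 159 - 6·21 = 33 and qs = 4·21 - 1 = 83.
Quantity traded falls to 33. At q = 33 the demand price is (159 - 33)/6 = 21 and the supply price is (1 + 33)/4 = 8.5.
Deadweight loss = ½ · (21 - 8.5) · (63 - 33) = ½ · 12.5 · 30 = 187.5.

187.5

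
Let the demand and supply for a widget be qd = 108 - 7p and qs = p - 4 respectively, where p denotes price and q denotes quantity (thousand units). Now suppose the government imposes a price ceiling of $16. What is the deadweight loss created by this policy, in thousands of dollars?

0

Equilibrium: 108 - 7p = p - 4, so 112 = 8p and p* = 14, q* = 10.
Since 16 is above p* = 14, the ceiling does not bind and the free-market outcome prevails.
Since the control does not bind, no trades are prevented and deadweight loss is zero.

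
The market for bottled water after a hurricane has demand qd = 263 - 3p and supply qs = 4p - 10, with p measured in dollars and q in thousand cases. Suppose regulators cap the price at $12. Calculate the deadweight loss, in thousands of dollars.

3402

In a free market, 263 - 3p = 4p - 10 gives the equilibrium p* = 39, q* = 146.
The ceiling of 12 is below the equilibrium price 39, so it binds.
At p = 12: qd = 263 - 3·12 = 227 and qs = 4·12 - 10 = 38.
Quantity traded falls to 38. At q = 38 the demand price is (263 - 38)/3 = 75 and the supply price is (10 + 38)/4 = 12.
Deadweight loss = ½ · (75 - 12) · (146 - 38) = ½ · 63 · 108 = 3402.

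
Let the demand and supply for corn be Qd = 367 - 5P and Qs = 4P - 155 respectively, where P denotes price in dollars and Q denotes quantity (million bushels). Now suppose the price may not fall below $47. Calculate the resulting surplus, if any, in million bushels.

Equilibrium: 367 - 5P = 4P - 155, so 522 = 9P and P* = 58, Q* = 77.
Since 47 is below P* = 58, the floor does not bind and the free-market outcome prevails.
Since the control does not bind, there is no surplus.

0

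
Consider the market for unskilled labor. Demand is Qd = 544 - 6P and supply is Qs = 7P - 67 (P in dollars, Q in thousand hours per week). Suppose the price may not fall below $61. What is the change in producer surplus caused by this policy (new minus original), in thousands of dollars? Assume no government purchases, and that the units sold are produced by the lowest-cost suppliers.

Setting quantity demanded equal to quantity supplied, 544 - 6P = 7P - 67, gives P* = 47 and Q* = 262.
Because the floor (61) lies above the market-clearing price, it is binding.
At P = 61: Qd = 544 - 6·61 = 178 and Qs = 7·61 - 67 = 360.
Producer surplus without the control is ½ · (47 - 67/7) · 262 = 34322/7.
With the floor, 178 units are sold at 61. The supply price at Q = 178 is 35, so PS = ½ · [(61 - 67/7) + (61 - 35)] · 178 = 48238/7.
Change in producer surplus = 48238/7 - 34322/7 = 1988.

1988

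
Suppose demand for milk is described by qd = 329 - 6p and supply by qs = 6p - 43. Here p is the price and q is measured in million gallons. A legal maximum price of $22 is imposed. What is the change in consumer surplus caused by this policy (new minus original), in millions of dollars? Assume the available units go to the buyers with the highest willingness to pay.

558

Equilibrium: 329 - 6p = 6p - 43, so 372 = 12p and p* = 31, q* = 143.
The ceiling of 22 is below the equilibrium price 31, so it binds.
At p = 22: qd = 329 - 6·22 = 197 and qs = 6·22 - 43 = 89.
Consumer surplus without the control is ½ · (329/6 - 31) · 143 = 20449/12.
With the ceiling, 89 units are sold at 22 (assume they go to the highest-value buyers). The demand price at q = 89 is 40, so CS = ½ · [(329/6 - 22) + (40 - 22)] · 89 = 27145/12.
Change in consumer surplus = 27145/12 - 20449/12 = 558.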